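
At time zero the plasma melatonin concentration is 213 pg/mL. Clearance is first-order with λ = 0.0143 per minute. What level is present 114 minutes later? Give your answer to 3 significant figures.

t½ = ln 2 / λ = 0.69315 / 0.0143 ≈ 48.472 minutes.
Number of half-lives: n = 114/48.472 ≈ 2.3519.
Remaining = 213 × (1/2)^2.3519 = 213 × 0.19589 ≈ 41.725 pg/mL.

41.7 pg/mL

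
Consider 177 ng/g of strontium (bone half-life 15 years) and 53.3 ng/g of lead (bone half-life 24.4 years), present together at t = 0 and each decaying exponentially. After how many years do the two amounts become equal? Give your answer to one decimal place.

67.4 years

Set 177·(1/2)^(t/15) = 53.3·(1/2)^(t/24.4).
Taking log₂: log₂(177/53.3) = t·(1/15 − 1/24.4).
log₂(3.3208) = 1.7315; 1/15 − 1/24.4 = 0.025683.
t = 1.7315 / 0.025683 ≈ 67.42 years.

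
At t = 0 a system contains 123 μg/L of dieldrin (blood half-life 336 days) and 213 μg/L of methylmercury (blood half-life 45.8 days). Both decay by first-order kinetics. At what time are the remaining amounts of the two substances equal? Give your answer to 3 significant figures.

42.0 days

Set 123·(1/2)^(t/336) = 213·(1/2)^(t/45.8).
Taking log₂: log₂(123/213) = t·(1/336 − 1/45.8).
log₂(0.57746) = -0.7922; 1/336 − 1/45.8 = -0.018858.
t = -0.7922 / -0.018858 ≈ 42.009 days.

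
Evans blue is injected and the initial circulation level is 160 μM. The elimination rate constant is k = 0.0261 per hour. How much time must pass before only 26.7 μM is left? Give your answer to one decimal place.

t½ = ln 2 / k = 0.69315 / 0.0261 ≈ 26.557 hours.
Fraction remaining = 26.7/160 ≈ 0.16687.
n = log₂(160/26.7) = ln(5.9925)/ln 2 ≈ 2.5832 half-lives.
t = n × t½ = 2.5832 × 26.557 ≈ 68.602 hours.

68.6 hours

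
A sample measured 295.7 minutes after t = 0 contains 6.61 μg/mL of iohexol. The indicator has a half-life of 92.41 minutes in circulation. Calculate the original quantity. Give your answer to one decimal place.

60.7 μg/mL

Number of half-lives elapsed: n = 295.7/92.41 ≈ 3.1999.
A₀ = A × 2^n = 6.61 × 2^3.1999 = 6.61 × 9.1888 ≈ 60.738 μg/mL.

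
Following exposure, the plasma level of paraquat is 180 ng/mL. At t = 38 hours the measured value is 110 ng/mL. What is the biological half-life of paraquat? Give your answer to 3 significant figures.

53.5 hours

A/A₀ = 110/180 ≈ 0.61111.
n = log₂(1.6364) ≈ 0.71049 half-lives elapsed in 38 hours.
t½ = 38/0.71049 ≈ 53.484 hours.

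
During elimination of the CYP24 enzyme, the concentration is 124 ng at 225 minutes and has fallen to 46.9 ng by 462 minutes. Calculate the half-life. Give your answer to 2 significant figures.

Over Δt = 462 − 225 = 237 minutes, the level fell by a factor of 124/46.9 ≈ 2.6439.
n = log₂(2.6439) ≈ 1.4027 half-lives, so t½ = 237/1.4027 ≈ 168.96 minutes.

170 minutes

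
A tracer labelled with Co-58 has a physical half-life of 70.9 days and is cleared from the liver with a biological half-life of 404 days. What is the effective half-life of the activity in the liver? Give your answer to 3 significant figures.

60.3 days

1/t_eff = 1/t_phys + 1/t_biol = 1/70.9 + 1/404 = 0.01658 per day.
t_eff = 70.9 × 404 / (70.9 + 404) ≈ 60.315 days.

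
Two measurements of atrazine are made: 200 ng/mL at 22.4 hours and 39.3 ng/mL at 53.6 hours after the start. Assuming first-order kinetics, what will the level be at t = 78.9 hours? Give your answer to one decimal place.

10.5 ng/mL

Over Δt = 53.6 − 22.4 = 31.2 hours, the level fell by a factor of 200/39.3 ≈ 5.0891.
n = log₂(5.0891) ≈ 2.3474 half-lives, so t½ = 31.2/2.3474 ≈ 13.291 hours.
From t = 53.6 to t = 78.9: 39.3 × (1/2)^((78.9−53.6)/13.291) ≈ 10.505 ng/mL.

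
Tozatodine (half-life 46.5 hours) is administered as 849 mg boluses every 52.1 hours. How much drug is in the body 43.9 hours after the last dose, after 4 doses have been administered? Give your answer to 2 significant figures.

The 4 doses were given 200.2, 148.1, 96, 43.9 hours ago.
Total = 849·(1/2)^(200.2/46.5) + 849·(1/2)^(148.1/46.5) + 849·(1/2)^(96/46.5) + 849·(1/2)^(43.9/46.5)
      = 42.94 + 93.356 + 202.97 + 441.28 ≈ 780.54 mg.

780 mg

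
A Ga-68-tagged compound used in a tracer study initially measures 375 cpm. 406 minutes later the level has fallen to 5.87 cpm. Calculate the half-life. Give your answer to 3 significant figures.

67.7 minutes

A/A₀ = 5.87/375 ≈ 0.015653.
n = log₂(63.884) ≈ 5.9974 half-lives elapsed in 406 minutes.
t½ = 406/5.9974 ≈ 67.696 minutes.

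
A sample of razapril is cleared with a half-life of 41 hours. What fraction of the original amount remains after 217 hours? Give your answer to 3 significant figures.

n = 217/41 ≈ 5.2927 half-lives.
Fraction remaining = (1/2)^5.2927 ≈ 0.025512.

0.0255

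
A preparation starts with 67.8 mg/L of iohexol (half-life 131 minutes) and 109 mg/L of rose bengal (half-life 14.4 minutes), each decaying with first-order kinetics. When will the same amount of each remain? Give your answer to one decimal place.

Set 67.8·(1/2)^(t/131) = 109·(1/2)^(t/14.4).
Taking log₂: log₂(67.8/109) = t·(1/131 − 1/14.4).
log₂(0.62202) = -0.68497; 1/131 − 1/14.4 = -0.061811.
t = -0.68497 / -0.061811 ≈ 11.082 minutes.

11.1 minutes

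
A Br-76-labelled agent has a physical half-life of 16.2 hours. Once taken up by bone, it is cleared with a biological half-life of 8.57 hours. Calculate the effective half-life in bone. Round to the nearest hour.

1/t_eff = 1/t_phys + 1/t_biol = 1/16.2 + 1/8.57 = 0.17841 per hour.
t_eff = 16.2 × 8.57 / (16.2 + 8.57) ≈ 5.6049 hours.

6 hours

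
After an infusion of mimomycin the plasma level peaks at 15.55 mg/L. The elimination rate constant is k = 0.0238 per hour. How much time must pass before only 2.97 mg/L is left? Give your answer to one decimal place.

69.6 hours

t½ = ln 2 / k = 0.69315 / 0.0238 ≈ 29.124 hours.
Fraction remaining = 2.97/15.55 ≈ 0.191.
n = log₂(15.55/2.97) = ln(5.2357)/ln 2 ≈ 2.3884 half-lives.
t = n × t½ = 2.3884 × 29.124 ≈ 69.559 hours.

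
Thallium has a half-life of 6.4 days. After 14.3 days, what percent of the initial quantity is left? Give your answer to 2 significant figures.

n = 14.3/6.4 ≈ 2.2344 half-lives.
Fraction remaining = (1/2)^2.2344 ≈ 0.21251, i.e. 21.251%.

21%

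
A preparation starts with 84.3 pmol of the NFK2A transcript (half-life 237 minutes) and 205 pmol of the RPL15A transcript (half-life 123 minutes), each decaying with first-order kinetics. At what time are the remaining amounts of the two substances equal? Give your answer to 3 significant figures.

Set 84.3·(1/2)^(t/237) = 205·(1/2)^(t/123).
Taking log₂: log₂(84.3/205) = t·(1/237 − 1/123).
log₂(0.41122) = -1.282; 1/237 − 1/123 = -0.0039107.
t = -1.282 / -0.0039107 ≈ 327.83 minutes.

328 minutes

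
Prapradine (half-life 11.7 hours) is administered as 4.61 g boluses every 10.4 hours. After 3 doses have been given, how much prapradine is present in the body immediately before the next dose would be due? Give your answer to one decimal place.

4.6 g

The 3 doses were given 31.2, 20.8, 10.4 hours ago.
Total = 4.61·(1/2)^(31.2/11.7) + 4.61·(1/2)^(20.8/11.7) + 4.61·(1/2)^(10.4/11.7)
      = 0.72603 + 1.3444 + 2.4895 ≈ 4.56 g.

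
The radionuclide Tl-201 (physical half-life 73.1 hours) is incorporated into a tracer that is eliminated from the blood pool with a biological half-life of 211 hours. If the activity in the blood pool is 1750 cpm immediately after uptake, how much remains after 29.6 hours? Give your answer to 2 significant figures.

1200 cpm

1/t_eff = 1/t_phys + 1/t_biol = 1/73.1 + 1/211 = 0.018419 per hour.
t_eff = 73.1 × 211 / (73.1 + 211) ≈ 54.291 hours.
Remaining = 1750 × (1/2)^(29.6/54.291) = 1750 × (1/2)^0.54521 ≈ 1199.3 cpm.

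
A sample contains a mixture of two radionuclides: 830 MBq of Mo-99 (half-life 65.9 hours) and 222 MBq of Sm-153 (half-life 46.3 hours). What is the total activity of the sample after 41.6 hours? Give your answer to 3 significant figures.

655 MBq

Mo-99: 830 × (1/2)^(41.6/65.9) = 830 × (1/2)^0.63126 ≈ 535.86 MBq.
Sm-153: 222 × (1/2)^(41.6/46.3) = 222 × (1/2)^0.89849 ≈ 119.09 MBq.
Total = 535.86 + 119.09 ≈ 654.95 MBq.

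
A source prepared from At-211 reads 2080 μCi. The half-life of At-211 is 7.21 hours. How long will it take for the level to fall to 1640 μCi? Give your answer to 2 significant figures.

Fraction remaining = 1640/2080 ≈ 0.78846.
n = log₂(2080/1640) = ln(1.2683)/ln 2 ≈ 0.34289 half-lives.
t = n × t½ = 0.34289 × 7.21 ≈ 2.4722 hours.

2.5 hours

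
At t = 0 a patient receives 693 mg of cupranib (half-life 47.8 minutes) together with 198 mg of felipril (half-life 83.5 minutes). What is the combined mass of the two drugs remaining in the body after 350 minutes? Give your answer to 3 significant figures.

cupranib: 693 × (1/2)^(350/47.8) = 693 × (1/2)^7.3222 ≈ 4.3305 mg.
felipril: 198 × (1/2)^(350/83.5) = 198 × (1/2)^4.1916 ≈ 10.836 mg.
Total = 4.3305 + 10.836 ≈ 15.166 mg.

15.2 mg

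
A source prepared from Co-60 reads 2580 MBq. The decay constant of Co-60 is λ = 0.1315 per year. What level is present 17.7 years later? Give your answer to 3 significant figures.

252 MBq

t½ = ln 2 / λ = 0.69315 / 0.1315 ≈ 5.2711 years.
Number of half-lives: n = 17.7/5.2711 ≈ 3.3579.
Remaining = 2580 × (1/2)^3.3579 = 2580 × 0.097534 ≈ 251.64 MBq.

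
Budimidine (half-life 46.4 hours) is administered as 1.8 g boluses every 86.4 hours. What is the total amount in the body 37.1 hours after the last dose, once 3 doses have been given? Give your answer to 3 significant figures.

The 3 doses were given 209.9, 123.5, 37.1 hours ago.
Total = 1.8·(1/2)^(209.9/46.4) + 1.8·(1/2)^(123.5/46.4) + 1.8·(1/2)^(37.1/46.4)
      = 0.078253 + 0.28447 + 1.0341 ≈ 1.3969 g.

1.40 g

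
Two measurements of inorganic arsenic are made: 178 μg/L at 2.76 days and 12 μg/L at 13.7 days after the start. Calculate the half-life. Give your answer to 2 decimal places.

Over Δt = 13.7 − 2.76 = 10.94 days, the level fell by a factor of 178/12 ≈ 14.833.
n = log₂(14.833) ≈ 3.8908 half-lives, so t½ = 10.94/3.8908 ≈ 2.8118 days.

2.81 days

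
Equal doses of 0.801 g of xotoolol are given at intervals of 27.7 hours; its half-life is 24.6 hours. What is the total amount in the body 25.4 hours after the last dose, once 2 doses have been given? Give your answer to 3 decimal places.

0.571 g

The 2 doses were given 53.1, 25.4 hours ago.
Total = 0.801·(1/2)^(53.1/24.6) + 0.801·(1/2)^(25.4/24.6)
      = 0.17941 + 0.39157 ≈ 0.57098 g.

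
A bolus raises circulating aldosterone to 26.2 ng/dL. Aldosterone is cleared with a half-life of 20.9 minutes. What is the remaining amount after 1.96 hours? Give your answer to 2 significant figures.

Convert the elapsed time: 1.96 hours = 117.6 minutes.
Number of half-lives: n = 117.6/20.9 ≈ 5.6268.
Remaining = 26.2 × (1/2)^5.6268 = 26.2 × 0.020238 ≈ 0.53023 ng/dL.

0.53 ng/dL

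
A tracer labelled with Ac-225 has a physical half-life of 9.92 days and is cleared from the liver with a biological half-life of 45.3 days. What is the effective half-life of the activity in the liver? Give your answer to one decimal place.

1/t_eff = 1/t_phys + 1/t_biol = 1/9.92 + 1/45.3 = 0.12288 per day.
t_eff = 9.92 × 45.3 / (9.92 + 45.3) ≈ 8.1379 days.

8.1 days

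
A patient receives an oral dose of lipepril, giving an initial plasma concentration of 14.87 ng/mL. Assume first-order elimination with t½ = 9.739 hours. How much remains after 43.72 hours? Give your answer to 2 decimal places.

Number of half-lives: n = 43.72/9.739 ≈ 4.4892.
Remaining = 14.87 × (1/2)^4.4892 = 14.87 × 0.044527 ≈ 0.66212 ng/mL.

0.66 ng/mL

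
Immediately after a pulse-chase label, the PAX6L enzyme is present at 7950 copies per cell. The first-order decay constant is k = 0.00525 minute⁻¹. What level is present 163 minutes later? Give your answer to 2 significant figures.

3400 copies per cell

t½ = ln 2 / k = 0.69315 / 0.00525 ≈ 132.03 minutes.
Number of half-lives: n = 163/132.03 ≈ 1.2346.
Remaining = 7950 × (1/2)^1.2346 = 7950 × 0.42496 ≈ 3378.5 copies per cell.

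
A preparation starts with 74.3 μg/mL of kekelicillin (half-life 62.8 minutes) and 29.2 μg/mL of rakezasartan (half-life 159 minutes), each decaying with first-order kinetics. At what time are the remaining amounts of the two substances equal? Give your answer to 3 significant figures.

140 minutes

Set 74.3·(1/2)^(t/62.8) = 29.2·(1/2)^(t/159).
Taking log₂: log₂(74.3/29.2) = t·(1/62.8 − 1/159).
log₂(2.5445) = 1.3474; 1/62.8 − 1/159 = 0.0096343.
t = 1.3474 / 0.0096343 ≈ 139.85 minutes.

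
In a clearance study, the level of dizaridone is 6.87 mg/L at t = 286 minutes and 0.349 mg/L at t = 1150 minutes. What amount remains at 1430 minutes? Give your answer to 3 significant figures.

Over Δt = 1150 − 286 = 864 minutes, the level fell by a factor of 6.87/0.349 ≈ 19.685.
n = log₂(19.685) ≈ 4.299 half-lives, so t½ = 864/4.299 ≈ 200.98 minutes.
From t = 1150 to t = 1430: 0.349 × (1/2)^((1430−1150)/200.98) ≈ 0.13287 mg/L.

0.133 mg/L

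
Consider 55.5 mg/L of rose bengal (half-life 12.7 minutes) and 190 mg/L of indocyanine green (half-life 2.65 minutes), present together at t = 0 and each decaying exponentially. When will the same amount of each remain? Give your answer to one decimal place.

Set 55.5·(1/2)^(t/12.7) = 190·(1/2)^(t/2.65).
Taking log₂: log₂(55.5/190) = t·(1/12.7 − 1/2.65).
log₂(0.29211) = -1.7754; 1/12.7 − 1/2.65 = -0.29862.
t = -1.7754 / -0.29862 ≈ 5.9455 minutes.

5.9 minutes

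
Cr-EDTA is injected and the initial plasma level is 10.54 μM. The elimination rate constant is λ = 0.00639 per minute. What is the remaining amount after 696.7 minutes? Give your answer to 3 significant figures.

t½ = ln 2 / λ = 0.69315 / 0.00639 ≈ 108.47 minutes.
Number of half-lives: n = 696.7/108.47 ≈ 6.4228.
Remaining = 10.54 × (1/2)^6.4228 = 10.54 × 0.011656 ≈ 0.12286 μM.

0.123 μM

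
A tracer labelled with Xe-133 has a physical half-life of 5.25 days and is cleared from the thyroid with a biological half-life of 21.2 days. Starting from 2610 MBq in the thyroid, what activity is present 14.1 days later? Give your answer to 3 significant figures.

1/t_eff = 1/t_phys + 1/t_biol = 1/5.25 + 1/21.2 = 0.23765 per day.
t_eff = 5.25 × 21.2 / (5.25 + 21.2) ≈ 4.2079 days.
Remaining = 2610 × (1/2)^(14.1/4.2079) = 2610 × (1/2)^3.3508 ≈ 255.83 MBq.

256 MBq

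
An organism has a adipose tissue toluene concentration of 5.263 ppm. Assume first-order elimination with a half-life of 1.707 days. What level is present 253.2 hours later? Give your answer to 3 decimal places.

0.073 ppm

Convert the elapsed time: 253.2 hours = 10.55 days.
Number of half-lives: n = 10.55/1.707 ≈ 6.1804.
Remaining = 5.263 × (1/2)^6.1804 = 5.263 × 0.013788 ≈ 0.072567 ppm.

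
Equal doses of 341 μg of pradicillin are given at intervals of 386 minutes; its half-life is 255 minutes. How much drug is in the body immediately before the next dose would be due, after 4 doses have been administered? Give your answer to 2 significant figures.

The 4 doses were given 1544, 1158, 772, 386 minutes ago.
Total = 341·(1/2)^(1544/255) + 341·(1/2)^(1158/255) + 341·(1/2)^(772/255) + 341·(1/2)^(386/255)
      = 5.1292 + 14.646 + 41.822 + 119.42 ≈ 181.02 μg.

180 μg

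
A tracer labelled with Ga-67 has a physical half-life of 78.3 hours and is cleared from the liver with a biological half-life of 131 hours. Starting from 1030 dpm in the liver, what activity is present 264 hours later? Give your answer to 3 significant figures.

24.6 dpm

1/t_eff = 1/t_phys + 1/t_biol = 1/78.3 + 1/131 = 0.020405 per hour.
t_eff = 78.3 × 131 / (78.3 + 131) ≈ 49.008 hours.
Remaining = 1030 × (1/2)^(264/49.008) = 1030 × (1/2)^5.3869 ≈ 24.616 dpm.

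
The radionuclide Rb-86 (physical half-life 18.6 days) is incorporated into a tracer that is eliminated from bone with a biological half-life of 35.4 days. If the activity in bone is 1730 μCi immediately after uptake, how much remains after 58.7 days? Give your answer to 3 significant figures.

1/t_eff = 1/t_phys + 1/t_biol = 1/18.6 + 1/35.4 = 0.082012 per day.
t_eff = 18.6 × 35.4 / (18.6 + 35.4) ≈ 12.193 days.
Remaining = 1730 × (1/2)^(58.7/12.193) = 1730 × (1/2)^4.8141 ≈ 61.497 μCi.

61.5 μCi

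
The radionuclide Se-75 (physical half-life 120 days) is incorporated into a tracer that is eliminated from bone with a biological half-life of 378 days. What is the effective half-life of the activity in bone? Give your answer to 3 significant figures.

1/t_eff = 1/t_phys + 1/t_biol = 1/120 + 1/378 = 0.010979 per day.
t_eff = 120 × 378 / (120 + 378) ≈ 91.084 days.

91.1 days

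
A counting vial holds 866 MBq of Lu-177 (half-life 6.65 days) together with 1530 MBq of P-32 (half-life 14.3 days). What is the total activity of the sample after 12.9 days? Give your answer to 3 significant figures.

1040 MBq

Lu-177: 866 × (1/2)^(12.9/6.65) = 866 × (1/2)^1.9398 ≈ 225.72 MBq.
P-32: 1530 × (1/2)^(12.9/14.3) = 1530 × (1/2)^0.9021 ≈ 818.72 MBq.
Total = 225.72 + 818.72 ≈ 1044.4 MBq.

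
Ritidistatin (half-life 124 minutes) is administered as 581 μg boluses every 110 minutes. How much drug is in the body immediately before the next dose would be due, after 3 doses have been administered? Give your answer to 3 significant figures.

576 μg

The 3 doses were given 330, 220, 110 minutes ago.
Total = 581·(1/2)^(330/124) + 581·(1/2)^(220/124) + 581·(1/2)^(110/124)
      = 91.843 + 169.86 + 314.15 ≈ 575.85 μg.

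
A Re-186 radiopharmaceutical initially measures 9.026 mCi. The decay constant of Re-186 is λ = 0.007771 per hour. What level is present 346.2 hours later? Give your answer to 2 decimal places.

0.61 mCi

t½ = ln 2 / λ = 0.69315 / 0.007771 ≈ 89.197 hours.
Number of half-lives: n = 346.2/89.197 ≈ 3.8813.
Remaining = 9.026 × (1/2)^3.8813 = 9.026 × 0.067859 ≈ 0.6125 mCi.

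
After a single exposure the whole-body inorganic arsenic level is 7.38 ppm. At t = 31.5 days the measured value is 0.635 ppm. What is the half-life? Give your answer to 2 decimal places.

A/A₀ = 0.635/7.38 ≈ 0.086043.
n = log₂(11.622) ≈ 3.5388 half-lives elapsed in 31.5 days.
t½ = 31.5/3.5388 ≈ 8.9013 days.

8.90 days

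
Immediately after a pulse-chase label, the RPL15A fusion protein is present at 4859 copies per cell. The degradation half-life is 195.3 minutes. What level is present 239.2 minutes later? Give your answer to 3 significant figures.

2080 copies per cell

Number of half-lives: n = 239.2/195.3 ≈ 1.2248.
Remaining = 4859 × (1/2)^1.2248 = 4859 × 0.42786 ≈ 2079 copies per cell.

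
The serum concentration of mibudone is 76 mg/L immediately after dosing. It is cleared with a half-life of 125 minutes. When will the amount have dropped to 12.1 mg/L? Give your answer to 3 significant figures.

Fraction remaining = 12.1/76 ≈ 0.15921.
n = log₂(76/12.1) = ln(6.281)/ln 2 ≈ 2.651 half-lives.
t = n × t½ = 2.651 × 125 ≈ 331.37 minutes.

331 minutes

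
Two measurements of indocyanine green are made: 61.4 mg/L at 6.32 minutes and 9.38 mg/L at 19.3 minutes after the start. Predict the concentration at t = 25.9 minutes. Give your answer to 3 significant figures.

3.61 mg/L

Over Δt = 19.3 − 6.32 = 12.98 minutes, the level fell by a factor of 61.4/9.38 ≈ 6.5458.
n = log₂(6.5458) ≈ 2.7106 half-lives, so t½ = 12.98/2.7106 ≈ 4.7886 minutes.
From t = 19.3 to t = 25.9: 9.38 × (1/2)^((25.9−19.3)/4.7886) ≈ 3.6083 mg/L.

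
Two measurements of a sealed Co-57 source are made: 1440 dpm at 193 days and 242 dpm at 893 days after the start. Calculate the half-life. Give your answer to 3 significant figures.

272 days

Over Δt = 893 − 193 = 700 days, the level fell by a factor of 1440/242 ≈ 5.9504.
n = log₂(5.9504) ≈ 2.573 half-lives, so t½ = 700/2.573 ≈ 272.06 days.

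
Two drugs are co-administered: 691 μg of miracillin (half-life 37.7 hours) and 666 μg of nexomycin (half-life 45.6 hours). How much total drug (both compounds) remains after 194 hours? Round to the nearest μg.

miracillin: 691 × (1/2)^(194/37.7) = 691 × (1/2)^5.1459 ≈ 19.517 μg.
nexomycin: 666 × (1/2)^(194/45.6) = 666 × (1/2)^4.2544 ≈ 34.896 μg.
Total = 19.517 + 34.896 ≈ 54.413 μg.

54 μg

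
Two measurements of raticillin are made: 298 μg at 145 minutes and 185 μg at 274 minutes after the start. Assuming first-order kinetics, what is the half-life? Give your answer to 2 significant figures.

190 minutes

Over Δt = 274 − 145 = 129 minutes, the level fell by a factor of 298/185 ≈ 1.6108.
n = log₂(1.6108) ≈ 0.68779 half-lives, so t½ = 129/0.68779 ≈ 187.56 minutes.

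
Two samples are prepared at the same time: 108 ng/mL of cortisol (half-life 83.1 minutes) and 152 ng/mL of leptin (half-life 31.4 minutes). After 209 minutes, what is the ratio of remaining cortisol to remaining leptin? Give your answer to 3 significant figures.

cortisol: 108 × (1/2)^(209/83.1) = 108 × (1/2)^2.515 ≈ 18.894 ng/mL.
leptin: 152 × (1/2)^(209/31.4) = 152 × (1/2)^6.6561 ≈ 1.5072 ng/mL.
Ratio ≈ 18.894 / 1.5072 ≈ 12.536.

12.5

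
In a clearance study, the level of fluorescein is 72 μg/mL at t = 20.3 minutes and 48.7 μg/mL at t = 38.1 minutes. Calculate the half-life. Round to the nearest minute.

32 minutes

Over Δt = 38.1 − 20.3 = 17.8 minutes, the level fell by a factor of 72/48.7 ≈ 1.4784.
n = log₂(1.4784) ≈ 0.56408 half-lives, so t½ = 17.8/0.56408 ≈ 31.556 minutes.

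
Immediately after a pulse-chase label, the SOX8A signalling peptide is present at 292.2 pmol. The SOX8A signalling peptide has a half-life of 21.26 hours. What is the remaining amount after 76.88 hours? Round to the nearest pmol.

Number of half-lives: n = 76.88/21.26 ≈ 3.6162.
Remaining = 292.2 × (1/2)^3.6162 = 292.2 × 0.081549 ≈ 23.829 pmol.

24 pmol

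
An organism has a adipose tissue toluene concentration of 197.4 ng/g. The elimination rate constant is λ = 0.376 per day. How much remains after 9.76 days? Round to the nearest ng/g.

5 ng/g

t½ = ln 2 / λ = 0.69315 / 0.376 ≈ 1.8435 days.
Number of half-lives: n = 9.76/1.8435 ≈ 5.2943.
Remaining = 197.4 × (1/2)^5.2943 = 197.4 × 0.025483 ≈ 5.0303 ng/g.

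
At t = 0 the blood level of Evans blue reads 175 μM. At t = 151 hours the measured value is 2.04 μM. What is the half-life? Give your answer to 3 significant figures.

A/A₀ = 2.04/175 ≈ 0.011657.
n = log₂(85.784) ≈ 6.4226 half-lives elapsed in 151 hours.
t½ = 151/6.4226 ≈ 23.511 hours.

23.5 hours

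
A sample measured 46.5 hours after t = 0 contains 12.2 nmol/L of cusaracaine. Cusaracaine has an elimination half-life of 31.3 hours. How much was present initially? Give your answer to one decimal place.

34.2 nmol/L

Number of half-lives elapsed: n = 46.5/31.3 ≈ 1.4856.
A₀ = A × 2^n = 12.2 × 2^1.4856 = 12.2 × 2.8004 ≈ 34.165 nmol/L.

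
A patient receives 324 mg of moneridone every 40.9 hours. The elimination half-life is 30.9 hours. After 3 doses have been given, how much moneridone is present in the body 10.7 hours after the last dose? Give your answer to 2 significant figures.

400 mg

The 3 doses were given 92.5, 51.6, 10.7 hours ago.
Total = 324·(1/2)^(92.5/30.9) + 324·(1/2)^(51.6/30.9) + 324·(1/2)^(10.7/30.9)
      = 40.682 + 101.82 + 254.86 ≈ 397.37 mg.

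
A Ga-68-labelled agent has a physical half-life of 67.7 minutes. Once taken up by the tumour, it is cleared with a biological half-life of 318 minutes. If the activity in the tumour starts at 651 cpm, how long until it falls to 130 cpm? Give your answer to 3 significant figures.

1/t_eff = 1/t_phys + 1/t_biol = 1/67.7 + 1/318 = 0.017916 per minute.
t_eff = 67.7 × 318 / (67.7 + 318) ≈ 55.817 minutes.
n = log₂(651/130) ≈ 2.3241; t = 2.3241 × 55.817 ≈ 129.73 minutes.

130 minutes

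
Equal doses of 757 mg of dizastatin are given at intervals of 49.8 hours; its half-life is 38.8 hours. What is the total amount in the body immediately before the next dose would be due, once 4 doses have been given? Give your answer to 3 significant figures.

The 4 doses were given 199.2, 149.4, 99.6, 49.8 hours ago.
Total = 757·(1/2)^(199.2/38.8) + 757·(1/2)^(149.4/38.8) + 757·(1/2)^(99.6/38.8) + 757·(1/2)^(49.8/38.8)
      = 21.558 + 52.478 + 127.75 + 310.97 ≈ 512.75 mg.

513 mg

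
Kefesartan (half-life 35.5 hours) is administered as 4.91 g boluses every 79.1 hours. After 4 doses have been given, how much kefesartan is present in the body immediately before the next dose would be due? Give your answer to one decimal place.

1.3 g

The 4 doses were given 316.4, 237.3, 158.2, 79.1 hours ago.
Total = 4.91·(1/2)^(316.4/35.5) + 4.91·(1/2)^(237.3/35.5) + 4.91·(1/2)^(158.2/35.5) + 4.91·(1/2)^(79.1/35.5)
      = 0.010188 + 0.047736 + 0.22366 + 1.0479 ≈ 1.3295 g.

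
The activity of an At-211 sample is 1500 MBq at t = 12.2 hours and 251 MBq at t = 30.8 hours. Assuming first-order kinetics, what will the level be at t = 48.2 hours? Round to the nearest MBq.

Over Δt = 30.8 − 12.2 = 18.6 hours, the level fell by a factor of 1500/251 ≈ 5.9761.
n = log₂(5.9761) ≈ 2.5792 half-lives, so t½ = 18.6/2.5792 ≈ 7.2115 hours.
From t = 30.8 to t = 48.2: 251 × (1/2)^((48.2−30.8)/7.2115) ≈ 47.135 MBq.

47 MBq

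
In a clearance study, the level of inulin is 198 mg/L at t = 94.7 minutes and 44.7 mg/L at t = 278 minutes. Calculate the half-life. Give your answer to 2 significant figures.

85 minutes

Over Δt = 278 − 94.7 = 183.3 minutes, the level fell by a factor of 198/44.7 ≈ 4.4295.
n = log₂(4.4295) ≈ 2.1472 half-lives, so t½ = 183.3/2.1472 ≈ 85.369 minutes.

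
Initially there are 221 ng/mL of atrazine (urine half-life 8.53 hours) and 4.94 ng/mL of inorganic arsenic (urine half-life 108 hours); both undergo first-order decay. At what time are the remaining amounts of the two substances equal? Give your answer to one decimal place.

Set 221·(1/2)^(t/8.53) = 4.94·(1/2)^(t/108).
Taking log₂: log₂(221/4.94) = t·(1/8.53 − 1/108).
log₂(44.737) = 5.4834; 1/8.53 − 1/108 = 0.10797.
t = 5.4834 / 0.10797 ≈ 50.784 hours.

50.8 hours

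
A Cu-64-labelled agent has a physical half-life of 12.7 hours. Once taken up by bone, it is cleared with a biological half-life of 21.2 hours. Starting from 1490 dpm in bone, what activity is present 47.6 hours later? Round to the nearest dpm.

23 dpm

1/t_eff = 1/t_phys + 1/t_biol = 1/12.7 + 1/21.2 = 0.12591 per hour.
t_eff = 12.7 × 21.2 / (12.7 + 21.2) ≈ 7.9422 hours.
Remaining = 1490 × (1/2)^(47.6/7.9422) = 1490 × (1/2)^5.9933 ≈ 23.389 dpm.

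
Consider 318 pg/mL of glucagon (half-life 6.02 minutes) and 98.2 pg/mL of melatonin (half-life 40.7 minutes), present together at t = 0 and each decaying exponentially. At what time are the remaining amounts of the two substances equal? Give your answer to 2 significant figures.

Set 318·(1/2)^(t/6.02) = 98.2·(1/2)^(t/40.7).
Taking log₂: log₂(318/98.2) = t·(1/6.02 − 1/40.7).
log₂(3.2383) = 1.6952; 1/6.02 − 1/40.7 = 0.14154.
t = 1.6952 / 0.14154 ≈ 11.977 minutes.

12 minutes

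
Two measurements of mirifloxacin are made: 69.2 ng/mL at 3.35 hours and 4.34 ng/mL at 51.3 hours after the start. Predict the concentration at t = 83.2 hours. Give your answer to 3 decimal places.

Over Δt = 51.3 − 3.35 = 47.95 hours, the level fell by a factor of 69.2/4.34 ≈ 15.945.
n = log₂(15.945) ≈ 3.995 half-lives, so t½ = 47.95/3.995 ≈ 12.002 hours.
From t = 51.3 to t = 83.2: 4.34 × (1/2)^((83.2−51.3)/12.002) ≈ 0.68773 ng/mL.

0.688 ng/mL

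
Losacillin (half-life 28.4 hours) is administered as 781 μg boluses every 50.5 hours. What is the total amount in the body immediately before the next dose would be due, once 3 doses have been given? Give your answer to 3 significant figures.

313 μg

The 3 doses were given 151.5, 101, 50.5 hours ago.
Total = 781·(1/2)^(151.5/28.4) + 781·(1/2)^(101/28.4) + 781·(1/2)^(50.5/28.4)
      = 19.356 + 66.388 + 227.7 ≈ 313.45 μg.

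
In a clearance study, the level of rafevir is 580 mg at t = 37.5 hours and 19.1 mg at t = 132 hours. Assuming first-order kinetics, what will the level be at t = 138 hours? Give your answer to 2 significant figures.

Over Δt = 132 − 37.5 = 94.5 hours, the level fell by a factor of 580/19.1 ≈ 30.366.
n = log₂(30.366) ≈ 4.9244 half-lives, so t½ = 94.5/4.9244 ≈ 19.19 hours.
From t = 132 to t = 138: 19.1 × (1/2)^((138−132)/19.19) ≈ 15.378 mg.

15 mg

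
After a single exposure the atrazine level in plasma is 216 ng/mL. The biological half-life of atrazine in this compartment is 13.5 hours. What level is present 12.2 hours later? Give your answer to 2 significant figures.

120 ng/mL

Number of half-lives: n = 12.2/13.5 ≈ 0.9037.
Remaining = 216 × (1/2)^0.9037 = 216 × 0.53451 ≈ 115.45 ng/mL.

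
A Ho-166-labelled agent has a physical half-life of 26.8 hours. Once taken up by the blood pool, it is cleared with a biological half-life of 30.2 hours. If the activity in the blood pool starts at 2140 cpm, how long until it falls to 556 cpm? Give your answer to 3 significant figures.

27.6 hours

1/t_eff = 1/t_phys + 1/t_biol = 1/26.8 + 1/30.2 = 0.070426 per hour.
t_eff = 26.8 × 30.2 / (26.8 + 30.2) ≈ 14.199 hours.
n = log₂(2140/556) ≈ 1.9445; t = 1.9445 × 14.199 ≈ 27.61 hours.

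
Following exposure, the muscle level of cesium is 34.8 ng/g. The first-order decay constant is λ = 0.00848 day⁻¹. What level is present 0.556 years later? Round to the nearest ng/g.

6 ng/g

t½ = ln 2 / λ = 0.69315 / 0.00848 ≈ 81.739 days.
Convert the elapsed time: 0.556 years = 202.94 days.
Number of half-lives: n = 202.94/81.739 ≈ 2.4828.
Remaining = 34.8 × (1/2)^2.4828 = 34.8 × 0.1789 ≈ 6.2257 ng/g.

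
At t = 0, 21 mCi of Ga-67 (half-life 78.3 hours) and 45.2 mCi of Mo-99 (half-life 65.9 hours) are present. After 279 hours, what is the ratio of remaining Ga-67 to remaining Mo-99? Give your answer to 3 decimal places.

0.739

Ga-67: 21 × (1/2)^(279/78.3) = 21 × (1/2)^3.5632 ≈ 1.7766 mCi.
Mo-99: 45.2 × (1/2)^(279/65.9) = 45.2 × (1/2)^4.2337 ≈ 2.4025 mCi.
Ratio ≈ 1.7766 / 2.4025 ≈ 0.73946.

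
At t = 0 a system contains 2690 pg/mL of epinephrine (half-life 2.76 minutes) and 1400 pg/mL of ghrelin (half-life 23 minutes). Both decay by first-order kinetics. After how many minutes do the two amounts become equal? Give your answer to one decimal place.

3.0 minutes

Set 2690·(1/2)^(t/2.76) = 1400·(1/2)^(t/23).
Taking log₂: log₂(2690/1400) = t·(1/2.76 − 1/23).
log₂(1.9214) = 0.94218; 1/2.76 − 1/23 = 0.31884.
t = 0.94218 / 0.31884 ≈ 2.955 minutes.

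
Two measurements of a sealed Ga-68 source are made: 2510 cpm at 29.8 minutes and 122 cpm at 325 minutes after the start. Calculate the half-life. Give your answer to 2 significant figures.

Over Δt = 325 − 29.8 = 295.2 minutes, the level fell by a factor of 2510/122 ≈ 20.574.
n = log₂(20.574) ≈ 4.3627 half-lives, so t½ = 295.2/4.3627 ≈ 67.664 minutes.

68 minutes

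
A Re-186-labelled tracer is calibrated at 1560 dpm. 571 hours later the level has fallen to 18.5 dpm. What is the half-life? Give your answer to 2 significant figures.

89 hours

A/A₀ = 18.5/1560 ≈ 0.011859.
n = log₂(84.324) ≈ 6.3979 half-lives elapsed in 571 hours.
t½ = 571/6.3979 ≈ 89.248 hours.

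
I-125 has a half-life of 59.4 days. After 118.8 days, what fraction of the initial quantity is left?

n = 118.8/59.4 ≈ 2 half-lives.
Fraction remaining = (1/2)^2 ≈ 0.25.

0.25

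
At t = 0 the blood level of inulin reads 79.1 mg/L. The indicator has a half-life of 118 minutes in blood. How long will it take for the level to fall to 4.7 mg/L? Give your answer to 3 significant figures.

481 minutes

Fraction remaining = 4.7/79.1 ≈ 0.059418.
n = log₂(79.1/4.7) = ln(16.83)/ln 2 ≈ 4.0729 half-lives.
t = n × t½ = 4.0729 × 118 ≈ 480.61 minutes.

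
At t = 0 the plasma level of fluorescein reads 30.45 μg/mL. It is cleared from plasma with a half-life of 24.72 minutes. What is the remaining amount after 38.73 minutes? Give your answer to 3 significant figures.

10.3 μg/mL

Number of half-lives: n = 38.73/24.72 ≈ 1.5667.
Remaining = 30.45 × (1/2)^1.5667 = 30.45 × 0.33757 ≈ 10.279 μg/mL.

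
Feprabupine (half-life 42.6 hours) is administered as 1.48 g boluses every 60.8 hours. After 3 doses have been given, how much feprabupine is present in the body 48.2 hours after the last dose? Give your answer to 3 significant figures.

1.02 g

The 3 doses were given 169.8, 109, 48.2 hours ago.
Total = 1.48·(1/2)^(169.8/42.6) + 1.48·(1/2)^(109/42.6) + 1.48·(1/2)^(48.2/42.6)
      = 0.093407 + 0.2512 + 0.67555 ≈ 1.0202 g.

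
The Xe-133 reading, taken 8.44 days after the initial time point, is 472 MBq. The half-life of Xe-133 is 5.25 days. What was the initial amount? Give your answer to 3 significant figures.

Number of half-lives elapsed: n = 8.44/5.25 ≈ 1.6076.
A₀ = A × 2^n = 472 × 2^1.6076 = 472 × 3.0475 ≈ 1438.4 MBq.

1440 MBq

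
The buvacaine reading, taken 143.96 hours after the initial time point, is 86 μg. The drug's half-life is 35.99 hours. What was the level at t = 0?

Number of half-lives elapsed: n = 143.96/35.99 ≈ 4.
A₀ = A × 2^n = 86 × 2^4 = 86 × 16 ≈ 1376 μg.

1376 μg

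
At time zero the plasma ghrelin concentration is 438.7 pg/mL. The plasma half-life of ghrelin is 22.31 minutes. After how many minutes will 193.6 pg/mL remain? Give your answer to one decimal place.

26.3 minutes

Fraction remaining = 193.6/438.7 ≈ 0.4413.
n = log₂(438.7/193.6) = ln(2.266)/ln 2 ≈ 1.1802 half-lives.
t = n × t½ = 1.1802 × 22.31 ≈ 26.329 minutes.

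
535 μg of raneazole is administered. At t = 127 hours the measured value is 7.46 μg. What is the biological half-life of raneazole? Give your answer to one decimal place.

A/A₀ = 7.46/535 ≈ 0.013944.
n = log₂(71.716) ≈ 6.1642 half-lives elapsed in 127 hours.
t½ = 127/6.1642 ≈ 20.603 hours.

20.6 hours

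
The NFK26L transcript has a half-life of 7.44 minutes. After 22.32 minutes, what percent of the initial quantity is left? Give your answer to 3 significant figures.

n = 22.32/7.44 ≈ 3 half-lives.
Fraction remaining = (1/2)^3 ≈ 0.125, i.e. 12.5%.

12.5%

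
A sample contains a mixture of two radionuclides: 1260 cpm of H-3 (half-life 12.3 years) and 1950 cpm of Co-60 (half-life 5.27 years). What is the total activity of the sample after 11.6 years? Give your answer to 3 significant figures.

1080 cpm

H-3: 1260 × (1/2)^(11.6/12.3) = 1260 × (1/2)^0.94309 ≈ 655.35 cpm.
Co-60: 1950 × (1/2)^(11.6/5.27) = 1950 × (1/2)^2.2011 ≈ 424.06 cpm.
Total = 655.35 + 424.06 ≈ 1079.4 cpm.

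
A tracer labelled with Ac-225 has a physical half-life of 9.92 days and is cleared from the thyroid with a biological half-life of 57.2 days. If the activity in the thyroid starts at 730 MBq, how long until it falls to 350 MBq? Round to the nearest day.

1/t_eff = 1/t_phys + 1/t_biol = 1/9.92 + 1/57.2 = 0.11829 per day.
t_eff = 9.92 × 57.2 / (9.92 + 57.2) ≈ 8.4539 days.
n = log₂(730/350) ≈ 1.0605; t = 1.0605 × 8.4539 ≈ 8.9657 days.

9 days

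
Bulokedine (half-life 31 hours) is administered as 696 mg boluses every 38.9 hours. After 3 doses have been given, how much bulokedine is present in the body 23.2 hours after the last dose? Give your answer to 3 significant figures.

The 3 doses were given 101, 62.1, 23.2 hours ago.
Total = 696·(1/2)^(101/31) + 696·(1/2)^(62.1/31) + 696·(1/2)^(23.2/31)
      = 72.75 + 173.61 + 414.31 ≈ 660.67 mg.

661 mg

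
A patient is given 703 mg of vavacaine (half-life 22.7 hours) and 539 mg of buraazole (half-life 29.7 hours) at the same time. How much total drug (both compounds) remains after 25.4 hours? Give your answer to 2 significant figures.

620 mg

vavacaine: 703 × (1/2)^(25.4/22.7) = 703 × (1/2)^1.1189 ≈ 323.68 mg.
buraazole: 539 × (1/2)^(25.4/29.7) = 539 × (1/2)^0.85522 ≈ 297.95 mg.
Total = 323.68 + 297.95 ≈ 621.63 mg.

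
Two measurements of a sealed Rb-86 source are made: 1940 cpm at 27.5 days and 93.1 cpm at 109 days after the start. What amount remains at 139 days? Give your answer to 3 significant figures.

30.4 cpm

Over Δt = 109 − 27.5 = 81.5 days, the level fell by a factor of 1940/93.1 ≈ 20.838.
n = log₂(20.838) ≈ 4.3811 half-lives, so t½ = 81.5/4.3811 ≈ 18.602 days.
From t = 109 to t = 139: 93.1 × (1/2)^((139−109)/18.602) ≈ 30.443 cpm.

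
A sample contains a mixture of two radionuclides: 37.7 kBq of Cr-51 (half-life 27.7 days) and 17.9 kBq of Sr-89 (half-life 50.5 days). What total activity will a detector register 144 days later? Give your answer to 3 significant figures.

Cr-51: 37.7 × (1/2)^(144/27.7) = 37.7 × (1/2)^5.1986 ≈ 1.0266 kBq.
Sr-89: 17.9 × (1/2)^(144/50.5) = 17.9 × (1/2)^2.8515 ≈ 2.4801 kBq.
Total = 1.0266 + 2.4801 ≈ 3.5068 kBq.

3.51 kBq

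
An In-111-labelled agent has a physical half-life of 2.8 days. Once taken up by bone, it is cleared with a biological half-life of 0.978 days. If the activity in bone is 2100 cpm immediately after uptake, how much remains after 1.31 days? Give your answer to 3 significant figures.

1/t_eff = 1/t_phys + 1/t_biol = 1/2.8 + 1/0.978 = 1.3796 per day.
t_eff = 2.8 × 0.978 / (2.8 + 0.978) ≈ 0.72483 days.
Remaining = 2100 × (1/2)^(1.31/0.72483) = 2100 × (1/2)^1.8073 ≈ 600.01 cpm.

600 cpm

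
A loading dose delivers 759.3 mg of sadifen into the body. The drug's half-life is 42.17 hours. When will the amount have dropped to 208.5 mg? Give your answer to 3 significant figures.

78.6 hours

Fraction remaining = 208.5/759.3 ≈ 0.2746.
n = log₂(759.3/208.5) = ln(3.6417)/ln 2 ≈ 1.8646 half-lives.
t = n × t½ = 1.8646 × 42.17 ≈ 78.631 hours.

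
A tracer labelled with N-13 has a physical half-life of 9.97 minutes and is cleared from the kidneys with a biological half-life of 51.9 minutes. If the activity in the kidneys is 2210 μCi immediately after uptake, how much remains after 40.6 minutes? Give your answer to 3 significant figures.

1/t_eff = 1/t_phys + 1/t_biol = 1/9.97 + 1/51.9 = 0.11957 per minute.
t_eff = 9.97 × 51.9 / (9.97 + 51.9) ≈ 8.3634 minutes.
Remaining = 2210 × (1/2)^(40.6/8.3634) = 2210 × (1/2)^4.8545 ≈ 76.392 μCi.

76.4 μCi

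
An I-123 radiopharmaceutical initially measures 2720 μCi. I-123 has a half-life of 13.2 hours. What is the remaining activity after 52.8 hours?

170 μCi

Elapsed time is 4 half-lives (52.8/13.2).
Each half-life halves the amount: 2720 × (1/2)^4 = 2720/16 = 170 μCi.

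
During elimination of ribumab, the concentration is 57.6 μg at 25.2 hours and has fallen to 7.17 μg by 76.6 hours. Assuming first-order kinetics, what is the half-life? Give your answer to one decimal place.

Over Δt = 76.6 − 25.2 = 51.4 hours, the level fell by a factor of 57.6/7.17 ≈ 8.0335.
n = log₂(8.0335) ≈ 3.006 half-lives, so t½ = 51.4/3.006 ≈ 17.099 hours.

17.1 hours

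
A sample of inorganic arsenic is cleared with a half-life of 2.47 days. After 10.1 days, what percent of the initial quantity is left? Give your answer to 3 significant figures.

5.88%

n = 10.1/2.47 ≈ 4.0891 half-lives.
Fraction remaining = (1/2)^4.0891 ≈ 0.058758, i.e. 5.8758%.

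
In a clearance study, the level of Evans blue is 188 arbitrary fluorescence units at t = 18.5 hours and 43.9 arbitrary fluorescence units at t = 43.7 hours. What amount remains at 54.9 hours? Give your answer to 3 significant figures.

Over Δt = 43.7 − 18.5 = 25.2 hours, the level fell by a factor of 188/43.9 ≈ 4.2825.
n = log₂(4.2825) ≈ 2.0984 half-lives, so t½ = 25.2/2.0984 ≈ 12.009 hours.
From t = 43.7 to t = 54.9: 43.9 × (1/2)^((54.9−43.7)/12.009) ≈ 22.999 arbitrary fluorescence units.

23.0 arbitrary fluorescence units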